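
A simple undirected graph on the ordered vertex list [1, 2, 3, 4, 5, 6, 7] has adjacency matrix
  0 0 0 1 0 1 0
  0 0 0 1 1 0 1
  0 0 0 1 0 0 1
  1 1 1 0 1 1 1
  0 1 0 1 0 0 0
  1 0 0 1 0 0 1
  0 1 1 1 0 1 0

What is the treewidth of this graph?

2

A width-2 tree decomposition is:
Bags: B1 = {3, 4, 7}  B2 = {2, 4, 7}  B3 = {2, 4, 5}  B4 = {4, 6, 7}  B5 = {1, 4, 6}
Tree: B1–B2, B2–B3, B2–B4, B4–B5
The largest bag has 3 vertices, giving width 2; this decomposition certifies tw(G) ≤ 2. Conversely, {1, 4, 6} is a clique of size 3, and the vertices of any clique must share a bag in every tree decomposition; so some bag has ≥ 3 vertices and tw(G) ≥ 2. Therefore the treewidth is 2.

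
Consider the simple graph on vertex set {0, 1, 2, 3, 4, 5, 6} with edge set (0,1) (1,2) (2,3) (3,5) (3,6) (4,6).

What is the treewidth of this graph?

A width-1 tree decomposition is:
Bags: B1 = {1, 2}  B2 = {2, 3}  B3 = {3, 5}  B4 = {3, 6}  B5 = {0, 1}  B6 = {4, 6}
Tree: B1–B2, B2–B3, B2–B4, B1–B5, B4–B6
Each bag holds 2 vertices, so the decomposition has width 1, which upper-bounds the treewidth. Any graph with an edge has treewidth ≥ 1, and G has the edge 2–1. Combining the bounds, tw(G) = 1.

1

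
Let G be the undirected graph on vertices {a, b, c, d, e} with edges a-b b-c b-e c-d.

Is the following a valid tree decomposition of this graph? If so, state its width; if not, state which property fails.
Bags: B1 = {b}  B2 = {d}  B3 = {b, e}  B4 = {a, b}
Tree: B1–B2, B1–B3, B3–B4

A tree decomposition must satisfy three properties: every vertex lies in some bag; for every edge, both endpoints lie together in some bag; and for every vertex, the bags containing it form a connected subtree. Here vertex c appears in no bag, so the decomposition is invalid.

No — vertex c appears in no bag.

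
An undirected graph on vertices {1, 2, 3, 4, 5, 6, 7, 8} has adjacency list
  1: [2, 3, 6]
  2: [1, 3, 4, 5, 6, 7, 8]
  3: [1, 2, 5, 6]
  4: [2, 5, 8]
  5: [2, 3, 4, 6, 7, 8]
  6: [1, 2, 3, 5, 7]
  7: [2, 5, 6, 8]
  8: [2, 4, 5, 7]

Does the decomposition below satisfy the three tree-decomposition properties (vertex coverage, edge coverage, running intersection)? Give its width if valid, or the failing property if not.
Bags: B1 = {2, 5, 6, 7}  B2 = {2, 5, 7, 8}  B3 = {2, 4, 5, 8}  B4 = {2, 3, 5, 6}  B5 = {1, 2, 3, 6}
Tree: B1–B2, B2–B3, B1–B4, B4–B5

Vertex coverage: the bags together contain {1, 2, 3, 4, 5, 6, 7, 8}, the full vertex set. Edge coverage: each edge of G has both endpoints in at least one bag. Running intersection: for every vertex, the bags containing it form a connected subtree. All three properties hold, so this is a valid tree decomposition of width max|bag| − 1 = 3, and hence tw(G) ≤ 3.

Yes; width 3.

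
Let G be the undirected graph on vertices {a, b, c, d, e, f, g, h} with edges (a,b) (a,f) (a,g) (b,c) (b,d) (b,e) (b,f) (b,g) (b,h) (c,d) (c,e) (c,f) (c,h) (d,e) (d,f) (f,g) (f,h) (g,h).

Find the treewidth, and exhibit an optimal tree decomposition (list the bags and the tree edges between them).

Treewidth 3.
One optimal decomposition is:
Bags: B1 = {b, c, d, e}  B2 = {b, c, d, f}  B3 = {b, c, f, h}  B4 = {b, f, g, h}  B5 = {a, b, f, g}
Tree: B1–B2, B2–B3, B3–B4, B4–B5

Every bag has size at most 4, so the width is 4 − 1 = 3 and tw(G) ≤ 3. On the other hand G contains the 4-clique {b, c, d, e}. A clique must lie in a single bag of any decomposition, so no decomposition can have width below 3. Combining the bounds, tw(G) = 3.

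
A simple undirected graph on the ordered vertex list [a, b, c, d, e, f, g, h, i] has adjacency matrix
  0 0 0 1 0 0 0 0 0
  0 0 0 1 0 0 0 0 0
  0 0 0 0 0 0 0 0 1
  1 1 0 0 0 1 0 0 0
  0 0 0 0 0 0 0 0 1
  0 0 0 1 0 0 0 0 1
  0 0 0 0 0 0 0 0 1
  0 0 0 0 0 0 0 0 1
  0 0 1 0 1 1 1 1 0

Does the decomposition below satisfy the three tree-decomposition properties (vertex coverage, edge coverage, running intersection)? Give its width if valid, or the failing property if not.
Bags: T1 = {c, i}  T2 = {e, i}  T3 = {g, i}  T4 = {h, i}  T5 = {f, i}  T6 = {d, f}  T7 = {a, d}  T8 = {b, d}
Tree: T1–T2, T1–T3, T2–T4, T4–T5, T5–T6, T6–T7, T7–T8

Yes; width 1.

Vertex coverage: the bags together contain {a, b, c, d, e, f, g, h, i}, the full vertex set. Edge coverage: each edge of G has both endpoints in at least one bag. Running intersection: for every vertex, the bags containing it form a connected subtree. All three properties hold, so this is a valid tree decomposition of width max|bag| − 1 = 1, and hence tw(G) ≤ 1.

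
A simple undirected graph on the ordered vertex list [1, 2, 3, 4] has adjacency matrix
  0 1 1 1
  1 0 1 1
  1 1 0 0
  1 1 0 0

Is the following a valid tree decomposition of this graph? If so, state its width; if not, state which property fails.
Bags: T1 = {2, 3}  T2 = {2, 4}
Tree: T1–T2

No — vertex 1 appears in no bag.

A tree decomposition must satisfy three properties: every vertex lies in some bag; for every edge, both endpoints lie together in some bag; and for every vertex, the bags containing it form a connected subtree. Here vertex 1 appears in no bag, so the decomposition is invalid.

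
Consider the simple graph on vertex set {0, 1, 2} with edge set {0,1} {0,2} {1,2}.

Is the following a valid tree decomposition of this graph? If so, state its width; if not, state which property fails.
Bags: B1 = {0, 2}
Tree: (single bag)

A tree decomposition must satisfy three properties: every vertex lies in some bag; for every edge, both endpoints lie together in some bag; and for every vertex, the bags containing it form a connected subtree. Here vertex 1 appears in no bag, so the decomposition is invalid.

No — vertex 1 appears in no bag.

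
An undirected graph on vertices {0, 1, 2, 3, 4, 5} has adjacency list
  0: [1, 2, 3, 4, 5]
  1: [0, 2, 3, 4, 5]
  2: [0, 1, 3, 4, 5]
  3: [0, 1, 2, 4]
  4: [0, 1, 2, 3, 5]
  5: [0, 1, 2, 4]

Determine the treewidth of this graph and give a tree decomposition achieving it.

Treewidth 4.
One such decomposition:
Bags: B1 = {0, 1, 2, 4, 5}  B2 = {0, 1, 2, 3, 4}
Tree: B1–B2

Each bag holds 5 vertices, so the decomposition has width 4, which upper-bounds the treewidth. On the other hand G contains the 5-clique {0, 1, 2, 3, 4}. A clique must lie in a single bag of any decomposition, so no decomposition can have width below 4. Hence tw(G) = 4 exactly.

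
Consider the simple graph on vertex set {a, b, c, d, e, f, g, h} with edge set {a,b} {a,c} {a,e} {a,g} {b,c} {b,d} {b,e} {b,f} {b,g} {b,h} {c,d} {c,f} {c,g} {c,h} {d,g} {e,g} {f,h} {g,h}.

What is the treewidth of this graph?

3

A width-3 tree decomposition is:
Bags: B1 = {a, b, c, g}  B2 = {b, c, g, h}  B3 = {b, c, f, h}  B4 = {a, b, e, g}  B5 = {b, c, d, g}
Tree: B1–B2, B2–B3, B1–B4, B1–B5
The largest bag has 4 vertices, giving width 3; this decomposition certifies tw(G) ≤ 3. On the other hand G contains the 4-clique {a, b, e, g}. A clique must lie in a single bag of any decomposition, so no decomposition can have width below 3. Hence tw(G) = 3 exactly.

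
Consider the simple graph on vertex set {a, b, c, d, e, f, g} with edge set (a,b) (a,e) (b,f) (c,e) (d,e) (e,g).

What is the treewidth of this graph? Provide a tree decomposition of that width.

Treewidth 1.
One such decomposition:
Bags: B1 = {d, e}  B2 = {a, e}  B3 = {c, e}  B4 = {a, b}  B5 = {e, g}  B6 = {b, f}
Tree: B1–B2, B1–B3, B2–B4, B1–B5, B4–B6

Each bag holds 2 vertices, so the decomposition has width 1, which upper-bounds the treewidth. Since G has at least one edge (e.g. e–d), it is not an edgeless graph, so tw(G) ≥ 1. Therefore the treewidth is 1.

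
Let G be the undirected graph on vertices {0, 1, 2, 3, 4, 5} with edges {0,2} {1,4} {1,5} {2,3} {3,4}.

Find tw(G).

A width-1 tree decomposition is:
Bags: B1 = {1, 5}  B2 = {1, 4}  B3 = {3, 4}  B4 = {2, 3}  B5 = {0, 2}
Tree: B1–B2, B2–B3, B3–B4, B4–B5
The largest bag has 2 vertices, giving width 1; this decomposition certifies tw(G) ≤ 1. G has an edge, so its treewidth is at least 1. The upper and lower bounds meet at 1, so that is the treewidth.

1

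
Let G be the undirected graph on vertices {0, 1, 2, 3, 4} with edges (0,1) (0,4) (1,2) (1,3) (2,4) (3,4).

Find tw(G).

2

A width-2 tree decomposition is:
Bags: B1 = {1, 3, 4}  B2 = {1, 2, 4}  B3 = {0, 1, 4}
Tree: B1–B2, B2–B3
Every bag has size at most 3, so the width is 3 − 1 = 2 and tw(G) ≤ 2. Since 3–1–2–4–3 is a cycle in G, G is not acyclic. Forests are exactly the graphs of treewidth ≤ 1, so tw(G) ≥ 2. Hence tw(G) = 2 exactly.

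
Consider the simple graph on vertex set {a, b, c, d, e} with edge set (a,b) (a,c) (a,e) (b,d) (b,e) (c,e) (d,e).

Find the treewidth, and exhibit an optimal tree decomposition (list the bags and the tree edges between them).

Every bag has size at most 3, so the width is 3 − 1 = 2 and tw(G) ≤ 2. For the lower bound, the 3 vertices {b, d, e} are pairwise adjacent, and any tree decomposition puts a clique entirely inside one bag — forcing width ≥ 2. The upper and lower bounds meet at 2, so that is the treewidth.

Treewidth 2.
Bags: B1 = {a, b, e}  B2 = {a, c, e}  B3 = {b, d, e}
Tree: B1–B2, B1–B3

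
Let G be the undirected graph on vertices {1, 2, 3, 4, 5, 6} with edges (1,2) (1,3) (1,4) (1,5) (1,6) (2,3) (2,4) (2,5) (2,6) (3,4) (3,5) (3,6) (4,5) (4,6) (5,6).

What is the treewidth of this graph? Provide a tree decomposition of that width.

With just one bag of size 6, the width is 6 − 1 = 5, so tw(G) ≤ 5. Conversely, {1, 2, 3, 4, 5, 6} is a clique of size 6, and the vertices of any clique must share a bag in every tree decomposition; so some bag has ≥ 6 vertices and tw(G) ≥ 5. Hence tw(G) = 5 exactly.

Treewidth 5.
One such decomposition:
Bags: B1 = {1, 2, 3, 4, 5, 6}
Tree: (single bag)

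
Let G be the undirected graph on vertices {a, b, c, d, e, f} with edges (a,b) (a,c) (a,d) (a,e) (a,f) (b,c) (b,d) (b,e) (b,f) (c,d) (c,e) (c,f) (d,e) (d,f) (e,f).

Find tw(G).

A width-5 tree decomposition is:
Bags: B1 = {a, b, c, d, e, f}
Tree: (single bag)
A single bag containing all 6 vertices is trivially a valid decomposition of width 5. For the lower bound, the 6 vertices {a, b, c, d, e, f} are pairwise adjacent, and any tree decomposition puts a clique entirely inside one bag — forcing width ≥ 5. Combining the bounds, tw(G) = 5.

5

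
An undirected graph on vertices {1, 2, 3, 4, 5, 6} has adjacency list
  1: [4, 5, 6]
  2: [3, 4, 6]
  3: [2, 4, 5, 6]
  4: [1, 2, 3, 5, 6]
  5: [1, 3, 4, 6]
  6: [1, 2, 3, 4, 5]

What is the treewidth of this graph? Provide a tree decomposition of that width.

Treewidth 3.
One optimal decomposition is:
Bags: B1 = {3, 4, 5, 6}  B2 = {2, 3, 4, 6}  B3 = {1, 4, 5, 6}
Tree: B1–B2, B1–B3

Every bag has size at most 4, so the width is 4 − 1 = 3 and tw(G) ≤ 3. On the other hand G contains the 4-clique {1, 4, 5, 6}. A clique must lie in a single bag of any decomposition, so no decomposition can have width below 3. Hence tw(G) = 3 exactly.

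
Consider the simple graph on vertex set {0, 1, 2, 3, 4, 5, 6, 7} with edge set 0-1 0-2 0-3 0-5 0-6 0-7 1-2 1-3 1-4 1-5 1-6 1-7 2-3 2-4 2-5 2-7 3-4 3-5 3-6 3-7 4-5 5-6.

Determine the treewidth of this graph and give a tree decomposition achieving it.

Treewidth 4.
Bags: B1 = {0, 1, 2, 3, 5}  B2 = {1, 2, 3, 4, 5}  B3 = {0, 1, 2, 3, 7}  B4 = {0, 1, 3, 5, 6}
Tree: B1–B2, B1–B3, B1–B4

Every bag has size at most 5, so the width is 5 − 1 = 4 and tw(G) ≤ 4. Conversely, {0, 1, 2, 3, 5} is a clique of size 5, and the vertices of any clique must share a bag in every tree decomposition; so some bag has ≥ 5 vertices and tw(G) ≥ 4. The upper and lower bounds meet at 4, so that is the treewidth.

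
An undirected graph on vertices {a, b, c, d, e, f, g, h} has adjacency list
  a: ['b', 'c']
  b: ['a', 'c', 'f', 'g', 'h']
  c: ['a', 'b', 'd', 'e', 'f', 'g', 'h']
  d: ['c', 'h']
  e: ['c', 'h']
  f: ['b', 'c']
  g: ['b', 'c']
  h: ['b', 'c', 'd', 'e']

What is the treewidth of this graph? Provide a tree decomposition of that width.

Treewidth 2.
One such decomposition:
Bags: B1 = {a, b, c}  B2 = {b, c, h}  B3 = {b, c, f}  B4 = {c, e, h}  B5 = {b, c, g}  B6 = {c, d, h}
Tree: B1–B2, B2–B3, B2–B4, B2–B5, B4–B6

Each bag holds 3 vertices, so the decomposition has width 2, which upper-bounds the treewidth. On the other hand G contains the 3-clique {c, d, h}. A clique must lie in a single bag of any decomposition, so no decomposition can have width below 2. The upper and lower bounds meet at 2, so that is the treewidth.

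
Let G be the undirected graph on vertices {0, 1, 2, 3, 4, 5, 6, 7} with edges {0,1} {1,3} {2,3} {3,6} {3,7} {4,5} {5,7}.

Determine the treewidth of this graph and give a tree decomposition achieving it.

Treewidth 1.
One such decomposition:
Bags: B1 = {0, 1}  B2 = {1, 3}  B3 = {3, 7}  B4 = {3, 6}  B5 = {5, 7}  B6 = {4, 5}  B7 = {2, 3}
Tree: B1–B2, B2–B3, B3–B4, B3–B5, B5–B6, B4–B7

Each bag holds 2 vertices, so the decomposition has width 1, which upper-bounds the treewidth. Since G has at least one edge (e.g. 0–1), it is not an edgeless graph, so tw(G) ≥ 1. The upper and lower bounds meet at 1, so that is the treewidth.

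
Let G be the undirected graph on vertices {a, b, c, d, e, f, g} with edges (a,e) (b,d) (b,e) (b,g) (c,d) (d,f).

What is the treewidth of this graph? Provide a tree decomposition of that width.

Each bag holds 2 vertices, so the decomposition has width 1, which upper-bounds the treewidth. Since G has at least one edge (e.g. d–f), it is not an edgeless graph, so tw(G) ≥ 1. Hence tw(G) = 1 exactly.

Treewidth 1.
One such decomposition:
Bags: B1 = {d, f}  B2 = {b, d}  B3 = {b, g}  B4 = {b, e}  B5 = {a, e}  B6 = {c, d}
Tree: B1–B2, B2–B3, B2–B4, B4–B5, B2–B6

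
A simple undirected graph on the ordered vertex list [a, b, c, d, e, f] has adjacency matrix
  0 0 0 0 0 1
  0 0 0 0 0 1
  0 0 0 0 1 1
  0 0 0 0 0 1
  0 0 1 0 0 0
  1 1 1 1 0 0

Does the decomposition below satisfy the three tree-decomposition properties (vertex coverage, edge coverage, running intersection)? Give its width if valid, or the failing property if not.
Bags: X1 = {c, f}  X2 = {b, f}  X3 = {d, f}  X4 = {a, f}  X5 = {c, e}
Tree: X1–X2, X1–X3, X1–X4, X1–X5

Yes; width 1.

Every vertex of G appears in some bag (union = {a, b, c, d, e, f}); every edge is covered by a bag; and for each vertex v the set of bags containing v is connected in the bag tree. The decomposition is therefore valid. The largest bag has 2 vertices, so the width is 1.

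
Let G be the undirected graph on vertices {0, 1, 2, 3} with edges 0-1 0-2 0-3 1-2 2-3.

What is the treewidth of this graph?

2

A width-2 tree decomposition is:
Bags: B1 = {0, 2, 3}  B2 = {0, 1, 2}
Tree: B1–B2
Every bag has size at most 3, so the width is 3 − 1 = 2 and tw(G) ≤ 2. For the lower bound, the 3 vertices {0, 1, 2} are pairwise adjacent, and any tree decomposition puts a clique entirely inside one bag — forcing width ≥ 2. Combining the bounds, tw(G) = 2.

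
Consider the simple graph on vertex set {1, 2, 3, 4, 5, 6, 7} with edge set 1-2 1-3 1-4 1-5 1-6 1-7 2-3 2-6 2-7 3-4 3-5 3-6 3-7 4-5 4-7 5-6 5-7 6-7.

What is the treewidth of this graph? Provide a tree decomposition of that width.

Every bag has size at most 5, so the width is 5 − 1 = 4 and tw(G) ≤ 4. Conversely, {1, 2, 3, 6, 7} is a clique of size 5, and the vertices of any clique must share a bag in every tree decomposition; so some bag has ≥ 5 vertices and tw(G) ≥ 4. The upper and lower bounds meet at 4, so that is the treewidth.

Treewidth 4.
One optimal decomposition is:
Bags: B1 = {1, 3, 5, 6, 7}  B2 = {1, 3, 4, 5, 7}  B3 = {1, 2, 3, 6, 7}
Tree: B1–B2, B1–B3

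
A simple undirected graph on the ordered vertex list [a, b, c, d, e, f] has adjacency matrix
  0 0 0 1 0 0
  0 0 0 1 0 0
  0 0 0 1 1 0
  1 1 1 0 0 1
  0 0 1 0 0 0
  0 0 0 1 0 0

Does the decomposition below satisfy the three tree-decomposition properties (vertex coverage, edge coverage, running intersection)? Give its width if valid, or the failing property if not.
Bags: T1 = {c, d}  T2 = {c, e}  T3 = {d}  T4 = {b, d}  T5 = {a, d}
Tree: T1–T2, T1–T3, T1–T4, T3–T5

No — vertex f appears in no bag.

A tree decomposition must satisfy three properties: every vertex lies in some bag; for every edge, both endpoints lie together in some bag; and for every vertex, the bags containing it form a connected subtree. Here vertex f appears in no bag, so the decomposition is invalid.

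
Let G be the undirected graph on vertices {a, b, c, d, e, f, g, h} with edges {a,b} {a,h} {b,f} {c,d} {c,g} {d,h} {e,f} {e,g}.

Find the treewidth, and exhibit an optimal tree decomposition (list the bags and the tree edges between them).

Each bag holds 3 vertices, so the decomposition has width 2, which upper-bounds the treewidth. Since f–e–g–c–d–h–a–b–f is a cycle in G, G is not acyclic. Forests are exactly the graphs of treewidth ≤ 1, so tw(G) ≥ 2. The upper and lower bounds meet at 2, so that is the treewidth.

Treewidth 2.
Bags: B1 = {e, f, g}  B2 = {c, f, g}  B3 = {c, d, f}  B4 = {d, f, h}  B5 = {a, f, h}  B6 = {a, b, f}
Tree: B1–B2, B2–B3, B3–B4, B4–B5, B5–B6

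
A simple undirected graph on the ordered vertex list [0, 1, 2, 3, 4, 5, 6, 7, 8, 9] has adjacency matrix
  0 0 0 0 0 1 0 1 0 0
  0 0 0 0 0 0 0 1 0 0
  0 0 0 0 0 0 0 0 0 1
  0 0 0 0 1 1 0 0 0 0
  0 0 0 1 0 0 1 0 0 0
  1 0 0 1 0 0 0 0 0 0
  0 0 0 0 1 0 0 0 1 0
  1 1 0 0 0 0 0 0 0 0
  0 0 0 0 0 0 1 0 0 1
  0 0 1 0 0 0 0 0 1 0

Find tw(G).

A width-1 tree decomposition is:
Bags: B1 = {1, 7}  B2 = {0, 7}  B3 = {0, 5}  B4 = {3, 5}  B5 = {3, 4}  B6 = {4, 6}  B7 = {6, 8}  B8 = {8, 9}  B9 = {2, 9}
Tree: B1–B2, B2–B3, B3–B4, B4–B5, B5–B6, B6–B7, B7–B8, B8–B9
Every bag has size at most 2, so the width is 2 − 1 = 1 and tw(G) ≤ 1. Any graph with an edge has treewidth ≥ 1, and G has the edge 1–7. Combining the bounds, tw(G) = 1.

1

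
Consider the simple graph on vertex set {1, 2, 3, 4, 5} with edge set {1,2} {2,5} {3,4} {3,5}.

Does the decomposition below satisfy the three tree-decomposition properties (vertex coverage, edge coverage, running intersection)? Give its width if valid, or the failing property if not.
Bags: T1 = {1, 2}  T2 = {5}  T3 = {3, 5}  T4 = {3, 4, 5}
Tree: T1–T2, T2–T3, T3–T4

No — edge (2,5) lies in no bag.

A tree decomposition must satisfy three properties: every vertex lies in some bag; for every edge, both endpoints lie together in some bag; and for every vertex, the bags containing it form a connected subtree. Here edge (2,5) lies in no bag, so the decomposition is invalid.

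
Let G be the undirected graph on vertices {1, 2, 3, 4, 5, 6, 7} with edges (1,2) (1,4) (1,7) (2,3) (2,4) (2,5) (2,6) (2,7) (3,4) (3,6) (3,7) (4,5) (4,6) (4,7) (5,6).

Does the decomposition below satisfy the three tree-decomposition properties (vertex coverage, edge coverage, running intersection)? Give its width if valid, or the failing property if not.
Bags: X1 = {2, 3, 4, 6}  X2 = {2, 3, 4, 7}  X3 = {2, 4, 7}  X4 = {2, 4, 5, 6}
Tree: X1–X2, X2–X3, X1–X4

No — vertex 1 appears in no bag.

A tree decomposition must satisfy three properties: every vertex lies in some bag; for every edge, both endpoints lie together in some bag; and for every vertex, the bags containing it form a connected subtree. Here vertex 1 appears in no bag, so the decomposition is invalid.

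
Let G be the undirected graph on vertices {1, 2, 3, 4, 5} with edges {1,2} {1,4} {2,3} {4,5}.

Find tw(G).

A width-1 tree decomposition is:
Bags: B1 = {2, 3}  B2 = {1, 2}  B3 = {1, 4}  B4 = {4, 5}
Tree: B1–B2, B2–B3, B3–B4
The largest bag has 2 vertices, giving width 1; this decomposition certifies tw(G) ≤ 1. Since G has at least one edge (e.g. 3–2), it is not an edgeless graph, so tw(G) ≥ 1. The upper and lower bounds meet at 1, so that is the treewidth.

1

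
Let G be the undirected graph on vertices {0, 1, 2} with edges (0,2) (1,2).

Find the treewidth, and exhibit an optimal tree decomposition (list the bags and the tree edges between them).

Every bag has size at most 2, so the width is 2 − 1 = 1 and tw(G) ≤ 1. Any graph with an edge has treewidth ≥ 1, and G has the edge 2–1. Therefore the treewidth is 1.

Treewidth 1.
Bags: B1 = {1, 2}  B2 = {0, 2}
Tree: B1–B2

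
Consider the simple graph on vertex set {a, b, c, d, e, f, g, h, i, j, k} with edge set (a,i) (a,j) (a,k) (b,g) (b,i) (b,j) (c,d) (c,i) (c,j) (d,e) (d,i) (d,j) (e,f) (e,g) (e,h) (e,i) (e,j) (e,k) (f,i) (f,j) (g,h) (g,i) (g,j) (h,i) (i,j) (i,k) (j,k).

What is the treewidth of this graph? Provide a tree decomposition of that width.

Treewidth 3.
Bags: B1 = {d, e, i, j}  B2 = {e, g, i, j}  B3 = {e, i, j, k}  B4 = {a, i, j, k}  B5 = {c, d, i, j}  B6 = {e, g, h, i}  B7 = {e, f, i, j}  B8 = {b, g, i, j}
Tree: B1–B2, B1–B3, B3–B4, B1–B5, B2–B6, B2–B7, B2–B8

Every bag has size at most 4, so the width is 4 − 1 = 3 and tw(G) ≤ 3. On the other hand G contains the 4-clique {d, e, i, j}. A clique must lie in a single bag of any decomposition, so no decomposition can have width below 3. The upper and lower bounds meet at 3, so that is the treewidth.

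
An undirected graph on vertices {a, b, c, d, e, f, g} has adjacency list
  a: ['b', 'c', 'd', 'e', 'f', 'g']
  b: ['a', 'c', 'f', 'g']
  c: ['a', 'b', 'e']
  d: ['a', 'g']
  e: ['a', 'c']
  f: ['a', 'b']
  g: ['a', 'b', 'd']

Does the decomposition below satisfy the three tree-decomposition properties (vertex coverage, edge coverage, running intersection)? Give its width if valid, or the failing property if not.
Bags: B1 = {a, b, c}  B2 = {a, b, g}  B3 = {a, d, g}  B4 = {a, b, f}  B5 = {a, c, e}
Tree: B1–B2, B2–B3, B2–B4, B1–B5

Checking the three conditions: (i) the bags cover all of {a, b, c, d, e, f, g}; (ii) for each edge, some bag contains both endpoints; (iii) the bags containing any fixed vertex form a subtree. All hold, so the decomposition is valid with width 3 − 1 = 2.

Yes; width 2.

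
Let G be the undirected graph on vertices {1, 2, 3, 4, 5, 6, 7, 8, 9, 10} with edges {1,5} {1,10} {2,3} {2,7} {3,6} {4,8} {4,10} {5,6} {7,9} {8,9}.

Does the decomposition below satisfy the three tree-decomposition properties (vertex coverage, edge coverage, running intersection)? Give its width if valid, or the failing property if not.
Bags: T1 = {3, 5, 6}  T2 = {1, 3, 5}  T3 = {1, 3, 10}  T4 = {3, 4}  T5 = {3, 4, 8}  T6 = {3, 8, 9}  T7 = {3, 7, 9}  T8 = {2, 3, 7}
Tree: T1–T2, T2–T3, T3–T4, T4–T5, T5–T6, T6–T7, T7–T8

A tree decomposition must satisfy three properties: every vertex lies in some bag; for every edge, both endpoints lie together in some bag; and for every vertex, the bags containing it form a connected subtree. Here edge (10,4) lies in no bag, so the decomposition is invalid.

No — edge (10,4) lies in no bag.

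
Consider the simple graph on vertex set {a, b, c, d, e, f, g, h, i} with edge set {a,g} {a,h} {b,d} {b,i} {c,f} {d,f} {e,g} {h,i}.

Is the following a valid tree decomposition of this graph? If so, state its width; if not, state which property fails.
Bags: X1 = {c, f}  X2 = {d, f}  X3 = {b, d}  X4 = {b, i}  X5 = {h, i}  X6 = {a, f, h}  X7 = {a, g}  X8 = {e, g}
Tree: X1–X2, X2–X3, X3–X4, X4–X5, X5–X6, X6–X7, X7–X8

No — bags containing vertex f are not connected in the tree.

A tree decomposition must satisfy three properties: every vertex lies in some bag; for every edge, both endpoints lie together in some bag; and for every vertex, the bags containing it form a connected subtree. Here bags containing vertex f are not connected in the tree, so the decomposition is invalid.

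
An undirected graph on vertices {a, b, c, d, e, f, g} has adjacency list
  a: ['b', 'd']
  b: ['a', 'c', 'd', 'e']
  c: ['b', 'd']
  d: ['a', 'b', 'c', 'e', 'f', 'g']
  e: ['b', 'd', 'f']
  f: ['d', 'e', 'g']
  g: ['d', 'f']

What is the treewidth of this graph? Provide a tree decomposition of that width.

The largest bag has 3 vertices, giving width 2; this decomposition certifies tw(G) ≤ 2. On the other hand G contains the 3-clique {d, f, g}. A clique must lie in a single bag of any decomposition, so no decomposition can have width below 2. Hence tw(G) = 2 exactly.

Treewidth 2.
One such decomposition:
Bags: B1 = {d, f, g}  B2 = {d, e, f}  B3 = {b, d, e}  B4 = {b, c, d}  B5 = {a, b, d}
Tree: B1–B2, B2–B3, B3–B4, B4–B5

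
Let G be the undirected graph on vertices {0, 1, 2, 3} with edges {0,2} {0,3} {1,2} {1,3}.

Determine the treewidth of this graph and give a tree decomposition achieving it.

Each bag holds 3 vertices, so the decomposition has width 2, which upper-bounds the treewidth. For the lower bound, G contains the cycle 3–1–2–0–3, so G is not a forest; only forests have treewidth ≤ 1, hence tw(G) ≥ 2. Therefore the treewidth is 2.

Treewidth 2.
Bags: B1 = {1, 2, 3}  B2 = {0, 2, 3}
Tree: B1–B2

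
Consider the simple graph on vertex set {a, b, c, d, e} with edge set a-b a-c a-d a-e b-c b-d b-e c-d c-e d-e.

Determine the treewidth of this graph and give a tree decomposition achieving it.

Treewidth 4.
One optimal decomposition is:
Bags: B1 = {a, b, c, d, e}
Tree: (single bag)

A single bag containing all 5 vertices is trivially a valid decomposition of width 4. On the other hand G contains the 5-clique {a, b, c, d, e}. A clique must lie in a single bag of any decomposition, so no decomposition can have width below 4. Hence tw(G) = 4 exactly.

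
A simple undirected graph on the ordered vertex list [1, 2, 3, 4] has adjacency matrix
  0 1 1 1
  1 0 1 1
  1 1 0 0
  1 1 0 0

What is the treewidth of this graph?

2

A width-2 tree decomposition is:
Bags: B1 = {1, 2, 3}  B2 = {1, 2, 4}
Tree: B1–B2
Each bag holds 3 vertices, so the decomposition has width 2, which upper-bounds the treewidth. Conversely, {1, 2, 3} is a clique of size 3, and the vertices of any clique must share a bag in every tree decomposition; so some bag has ≥ 3 vertices and tw(G) ≥ 2. The upper and lower bounds meet at 2, so that is the treewidth.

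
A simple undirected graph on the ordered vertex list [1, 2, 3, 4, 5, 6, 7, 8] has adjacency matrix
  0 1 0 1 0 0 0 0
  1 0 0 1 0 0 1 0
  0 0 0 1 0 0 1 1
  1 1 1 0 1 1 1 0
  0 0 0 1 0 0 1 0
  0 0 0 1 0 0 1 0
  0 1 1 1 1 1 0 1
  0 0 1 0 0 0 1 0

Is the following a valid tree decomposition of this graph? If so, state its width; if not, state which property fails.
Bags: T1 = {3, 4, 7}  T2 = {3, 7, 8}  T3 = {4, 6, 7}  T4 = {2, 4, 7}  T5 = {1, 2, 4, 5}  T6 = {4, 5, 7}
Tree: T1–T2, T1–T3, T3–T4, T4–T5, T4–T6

A tree decomposition must satisfy three properties: every vertex lies in some bag; for every edge, both endpoints lie together in some bag; and for every vertex, the bags containing it form a connected subtree. Here bags containing vertex 5 are not connected in the tree, so the decomposition is invalid.

No — bags containing vertex 5 are not connected in the tree.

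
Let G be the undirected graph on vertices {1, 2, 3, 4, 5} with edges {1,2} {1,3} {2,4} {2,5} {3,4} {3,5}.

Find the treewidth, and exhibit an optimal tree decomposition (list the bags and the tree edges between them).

Each bag holds 3 vertices, so the decomposition has width 2, which upper-bounds the treewidth. For the lower bound, G contains the cycle 3–1–2–5–3, so G is not a forest; only forests have treewidth ≤ 1, hence tw(G) ≥ 2. Combining the bounds, tw(G) = 2.

Treewidth 2.
One optimal decomposition is:
Bags: B1 = {1, 2, 3}  B2 = {2, 3, 5}  B3 = {2, 3, 4}
Tree: B1–B2, B2–B3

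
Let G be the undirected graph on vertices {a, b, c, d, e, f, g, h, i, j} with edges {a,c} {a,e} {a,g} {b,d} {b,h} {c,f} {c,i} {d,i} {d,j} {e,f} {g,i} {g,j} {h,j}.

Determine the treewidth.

2

A width-2 tree decomposition is:
Bags: B1 = {c, e, f}  B2 = {a, c, e}  B3 = {a, c, i}  B4 = {a, g, i}  B5 = {d, g, i}  B6 = {d, g, j}  B7 = {b, d, j}  B8 = {b, h, j}
Tree: B1–B2, B2–B3, B3–B4, B4–B5, B5–B6, B6–B7, B7–B8
Every bag has size at most 3, so the width is 3 − 1 = 2 and tw(G) ≤ 2. The edges f–e–a–c–f form a cycle, so G is not a tree and its treewidth is at least 2. The upper and lower bounds meet at 2, so that is the treewidth.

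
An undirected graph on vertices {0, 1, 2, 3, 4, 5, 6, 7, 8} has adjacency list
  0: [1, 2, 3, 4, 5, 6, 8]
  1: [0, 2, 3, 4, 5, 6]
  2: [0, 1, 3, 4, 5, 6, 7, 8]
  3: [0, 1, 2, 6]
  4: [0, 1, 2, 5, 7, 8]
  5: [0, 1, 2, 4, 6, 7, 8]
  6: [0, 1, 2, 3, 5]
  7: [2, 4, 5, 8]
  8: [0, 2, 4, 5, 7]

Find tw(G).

A width-4 tree decomposition is:
Bags: B1 = {0, 1, 2, 5, 6}  B2 = {0, 1, 2, 3, 6}  B3 = {0, 1, 2, 4, 5}  B4 = {0, 2, 4, 5, 8}  B5 = {2, 4, 5, 7, 8}
Tree: B1–B2, B1–B3, B3–B4, B4–B5
Every bag has size at most 5, so the width is 5 − 1 = 4 and tw(G) ≤ 4. Conversely, {0, 2, 4, 5, 8} is a clique of size 5, and the vertices of any clique must share a bag in every tree decomposition; so some bag has ≥ 5 vertices and tw(G) ≥ 4. The upper and lower bounds meet at 4, so that is the treewidth.

4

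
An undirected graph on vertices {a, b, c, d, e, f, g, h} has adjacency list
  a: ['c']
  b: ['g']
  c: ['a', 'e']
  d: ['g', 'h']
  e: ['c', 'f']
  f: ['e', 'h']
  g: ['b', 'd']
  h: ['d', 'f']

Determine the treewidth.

1

A width-1 tree decomposition is:
Bags: B1 = {b, g}  B2 = {d, g}  B3 = {d, h}  B4 = {f, h}  B5 = {e, f}  B6 = {c, e}  B7 = {a, c}
Tree: B1–B2, B2–B3, B3–B4, B4–B5, B5–B6, B6–B7
Every bag has size at most 2, so the width is 2 − 1 = 1 and tw(G) ≤ 1. Since G has at least one edge (e.g. b–g), it is not an edgeless graph, so tw(G) ≥ 1. Therefore the treewidth is 1.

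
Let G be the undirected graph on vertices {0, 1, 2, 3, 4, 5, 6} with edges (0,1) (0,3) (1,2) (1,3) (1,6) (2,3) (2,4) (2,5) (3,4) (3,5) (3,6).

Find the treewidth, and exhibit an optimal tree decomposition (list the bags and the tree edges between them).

The largest bag has 3 vertices, giving width 2; this decomposition certifies tw(G) ≤ 2. Conversely, {0, 1, 3} is a clique of size 3, and the vertices of any clique must share a bag in every tree decomposition; so some bag has ≥ 3 vertices and tw(G) ≥ 2. Therefore the treewidth is 2.

Treewidth 2.
One optimal decomposition is:
Bags: B1 = {1, 3, 6}  B2 = {1, 2, 3}  B3 = {2, 3, 4}  B4 = {0, 1, 3}  B5 = {2, 3, 5}
Tree: B1–B2, B2–B3, B2–B4, B3–B5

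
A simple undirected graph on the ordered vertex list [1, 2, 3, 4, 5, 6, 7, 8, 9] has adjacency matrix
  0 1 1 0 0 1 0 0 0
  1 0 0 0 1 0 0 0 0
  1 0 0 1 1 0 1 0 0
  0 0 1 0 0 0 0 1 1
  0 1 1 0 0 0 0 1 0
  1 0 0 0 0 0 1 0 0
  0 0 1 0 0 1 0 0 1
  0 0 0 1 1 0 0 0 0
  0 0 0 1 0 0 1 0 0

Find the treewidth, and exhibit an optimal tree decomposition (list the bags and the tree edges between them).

Treewidth 3.
One optimal decomposition is:
Bags: B1 = {1, 6, 7, 9}  B2 = {1, 3, 7, 9}  B3 = {1, 3, 4, 9}  B4 = {1, 2, 3, 4}  B5 = {2, 3, 4, 5}  B6 = {2, 4, 5, 8}
Tree: B1–B2, B2–B3, B3–B4, B4–B5, B5–B6

The largest bag has 4 vertices, giving width 3; this decomposition certifies tw(G) ≤ 3. For the lower bound: the 4 vertex sets {6,7,9}, {1}, {3}, {2,4,5,8} are disjoint, each induces a connected subgraph, and every pair is joined by at least one edge of G. Contracting each set to a single vertex therefore yields K_{4} as a minor, and since treewidth is minor-monotone, tw(G) ≥ tw(K_{4}) = 3. Combining the bounds, tw(G) = 3.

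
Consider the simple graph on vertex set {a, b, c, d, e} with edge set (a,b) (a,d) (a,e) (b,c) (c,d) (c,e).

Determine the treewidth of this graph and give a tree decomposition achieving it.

Treewidth 2.
Bags: B1 = {a, b, c}  B2 = {a, c, d}  B3 = {a, c, e}
Tree: B1–B2, B2–B3

Each bag holds 3 vertices, so the decomposition has width 2, which upper-bounds the treewidth. For the lower bound, G contains the cycle c–b–a–d–c, so G is not a forest; only forests have treewidth ≤ 1, hence tw(G) ≥ 2. Combining the bounds, tw(G) = 2.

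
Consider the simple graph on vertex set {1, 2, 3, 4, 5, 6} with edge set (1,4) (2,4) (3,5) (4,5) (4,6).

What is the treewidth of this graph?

A width-1 tree decomposition is:
Bags: B1 = {2, 4}  B2 = {4, 5}  B3 = {4, 6}  B4 = {1, 4}  B5 = {3, 5}
Tree: B1–B2, B2–B3, B2–B4, B2–B5
The largest bag has 2 vertices, giving width 1; this decomposition certifies tw(G) ≤ 1. Any graph with an edge has treewidth ≥ 1, and G has the edge 4–2. Therefore the treewidth is 1.

1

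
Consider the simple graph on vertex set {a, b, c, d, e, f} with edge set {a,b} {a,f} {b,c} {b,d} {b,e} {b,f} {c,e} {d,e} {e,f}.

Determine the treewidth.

A width-2 tree decomposition is:
Bags: B1 = {b, e, f}  B2 = {b, c, e}  B3 = {b, d, e}  B4 = {a, b, f}
Tree: B1–B2, B1–B3, B1–B4
The largest bag has 3 vertices, giving width 2; this decomposition certifies tw(G) ≤ 2. On the other hand G contains the 3-clique {b, d, e}. A clique must lie in a single bag of any decomposition, so no decomposition can have width below 2. Combining the bounds, tw(G) = 2.

2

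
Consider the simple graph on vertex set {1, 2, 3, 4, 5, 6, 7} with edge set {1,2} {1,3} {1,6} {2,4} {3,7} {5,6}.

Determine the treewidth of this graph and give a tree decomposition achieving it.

Every bag has size at most 2, so the width is 2 − 1 = 1 and tw(G) ≤ 1. G has an edge, so its treewidth is at least 1. The upper and lower bounds meet at 1, so that is the treewidth.

Treewidth 1.
One optimal decomposition is:
Bags: B1 = {1, 3}  B2 = {1, 6}  B3 = {5, 6}  B4 = {3, 7}  B5 = {1, 2}  B6 = {2, 4}
Tree: B1–B2, B2–B3, B1–B4, B1–B5, B5–B6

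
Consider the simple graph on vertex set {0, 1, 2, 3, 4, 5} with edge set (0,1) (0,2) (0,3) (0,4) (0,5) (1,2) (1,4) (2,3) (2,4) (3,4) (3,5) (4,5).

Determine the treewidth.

A width-3 tree decomposition is:
Bags: B1 = {0, 3, 4, 5}  B2 = {0, 2, 3, 4}  B3 = {0, 1, 2, 4}
Tree: B1–B2, B2–B3
Every bag has size at most 4, so the width is 4 − 1 = 3 and tw(G) ≤ 3. For the lower bound, the 4 vertices {0, 1, 2, 4} are pairwise adjacent, and any tree decomposition puts a clique entirely inside one bag — forcing width ≥ 3. Therefore the treewidth is 3.

3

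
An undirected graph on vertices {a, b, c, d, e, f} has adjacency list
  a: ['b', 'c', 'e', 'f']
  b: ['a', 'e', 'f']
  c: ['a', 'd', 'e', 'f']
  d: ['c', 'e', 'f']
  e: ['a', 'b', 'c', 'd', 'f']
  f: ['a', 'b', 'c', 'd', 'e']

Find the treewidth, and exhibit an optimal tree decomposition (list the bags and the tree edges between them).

Treewidth 3.
One optimal decomposition is:
Bags: B1 = {a, b, e, f}  B2 = {a, c, e, f}  B3 = {c, d, e, f}
Tree: B1–B2, B2–B3

The largest bag has 4 vertices, giving width 3; this decomposition certifies tw(G) ≤ 3. For the lower bound, the 4 vertices {c, d, e, f} are pairwise adjacent, and any tree decomposition puts a clique entirely inside one bag — forcing width ≥ 3. The upper and lower bounds meet at 3, so that is the treewidth.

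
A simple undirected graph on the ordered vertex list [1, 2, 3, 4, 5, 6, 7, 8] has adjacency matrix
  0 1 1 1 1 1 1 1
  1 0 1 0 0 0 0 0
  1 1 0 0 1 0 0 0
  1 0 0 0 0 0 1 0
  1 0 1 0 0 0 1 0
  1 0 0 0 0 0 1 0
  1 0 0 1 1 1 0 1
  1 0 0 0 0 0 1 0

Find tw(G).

A width-2 tree decomposition is:
Bags: B1 = {1, 4, 7}  B2 = {1, 6, 7}  B3 = {1, 5, 7}  B4 = {1, 3, 5}  B5 = {1, 7, 8}  B6 = {1, 2, 3}
Tree: B1–B2, B1–B3, B3–B4, B1–B5, B4–B6
Each bag holds 3 vertices, so the decomposition has width 2, which upper-bounds the treewidth. On the other hand G contains the 3-clique {1, 2, 3}. A clique must lie in a single bag of any decomposition, so no decomposition can have width below 2. Therefore the treewidth is 2.

2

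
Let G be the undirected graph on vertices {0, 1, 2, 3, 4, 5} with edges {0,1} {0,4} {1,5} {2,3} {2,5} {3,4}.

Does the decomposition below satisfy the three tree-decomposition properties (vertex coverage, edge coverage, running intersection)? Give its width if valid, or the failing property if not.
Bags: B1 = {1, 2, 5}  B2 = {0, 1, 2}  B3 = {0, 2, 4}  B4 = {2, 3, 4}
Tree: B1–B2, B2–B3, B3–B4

Yes; width 2.

Vertex coverage: the bags together contain {0, 1, 2, 3, 4, 5}, the full vertex set. Edge coverage: each edge of G has both endpoints in at least one bag. Running intersection: for every vertex, the bags containing it form a connected subtree. All three properties hold, so this is a valid tree decomposition of width max|bag| − 1 = 2, and hence tw(G) ≤ 2.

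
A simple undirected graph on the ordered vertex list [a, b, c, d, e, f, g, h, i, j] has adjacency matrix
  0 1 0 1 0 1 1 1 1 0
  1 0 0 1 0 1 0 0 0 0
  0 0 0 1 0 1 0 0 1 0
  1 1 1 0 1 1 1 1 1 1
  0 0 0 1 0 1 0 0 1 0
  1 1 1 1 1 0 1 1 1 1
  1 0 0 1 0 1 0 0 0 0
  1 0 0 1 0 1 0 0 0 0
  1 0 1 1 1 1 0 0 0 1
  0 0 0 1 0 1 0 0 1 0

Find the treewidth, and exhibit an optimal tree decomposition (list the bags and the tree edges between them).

Each bag holds 4 vertices, so the decomposition has width 3, which upper-bounds the treewidth. On the other hand G contains the 4-clique {a, d, f, g}. A clique must lie in a single bag of any decomposition, so no decomposition can have width below 3. Combining the bounds, tw(G) = 3.

Treewidth 3.
One optimal decomposition is:
Bags: B1 = {d, f, i, j}  B2 = {a, d, f, i}  B3 = {d, e, f, i}  B4 = {a, d, f, g}  B5 = {c, d, f, i}  B6 = {a, d, f, h}  B7 = {a, b, d, f}
Tree: B1–B2, B1–B3, B2–B4, B3–B5, B4–B6, B2–B7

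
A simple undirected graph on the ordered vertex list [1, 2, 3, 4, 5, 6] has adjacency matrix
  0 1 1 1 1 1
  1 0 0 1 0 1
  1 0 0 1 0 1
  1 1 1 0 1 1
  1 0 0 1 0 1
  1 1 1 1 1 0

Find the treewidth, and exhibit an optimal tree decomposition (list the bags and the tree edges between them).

Each bag holds 4 vertices, so the decomposition has width 3, which upper-bounds the treewidth. For the lower bound, the 4 vertices {1, 2, 4, 6} are pairwise adjacent, and any tree decomposition puts a clique entirely inside one bag — forcing width ≥ 3. The upper and lower bounds meet at 3, so that is the treewidth.

Treewidth 3.
One optimal decomposition is:
Bags: B1 = {1, 3, 4, 6}  B2 = {1, 2, 4, 6}  B3 = {1, 4, 5, 6}
Tree: B1–B2, B2–B3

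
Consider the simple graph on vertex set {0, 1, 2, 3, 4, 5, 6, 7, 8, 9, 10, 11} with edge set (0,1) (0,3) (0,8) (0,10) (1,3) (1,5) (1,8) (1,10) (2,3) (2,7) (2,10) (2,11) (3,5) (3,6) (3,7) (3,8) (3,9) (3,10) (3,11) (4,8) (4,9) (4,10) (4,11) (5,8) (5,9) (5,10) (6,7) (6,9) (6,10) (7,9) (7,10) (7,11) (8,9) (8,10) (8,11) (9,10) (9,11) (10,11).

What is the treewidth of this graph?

4

A width-4 tree decomposition is:
Bags: B1 = {3, 8, 9, 10, 11}  B2 = {3, 5, 8, 9, 10}  B3 = {3, 7, 9, 10, 11}  B4 = {4, 8, 9, 10, 11}  B5 = {3, 6, 7, 9, 10}  B6 = {1, 3, 5, 8, 10}  B7 = {2, 3, 7, 10, 11}  B8 = {0, 1, 3, 8, 10}
Tree: B1–B2, B1–B3, B1–B4, B3–B5, B2–B6, B3–B7, B6–B8
Each bag holds 5 vertices, so the decomposition has width 4, which upper-bounds the treewidth. On the other hand G contains the 5-clique {0, 1, 3, 8, 10}. A clique must lie in a single bag of any decomposition, so no decomposition can have width below 4. The upper and lower bounds meet at 4, so that is the treewidth.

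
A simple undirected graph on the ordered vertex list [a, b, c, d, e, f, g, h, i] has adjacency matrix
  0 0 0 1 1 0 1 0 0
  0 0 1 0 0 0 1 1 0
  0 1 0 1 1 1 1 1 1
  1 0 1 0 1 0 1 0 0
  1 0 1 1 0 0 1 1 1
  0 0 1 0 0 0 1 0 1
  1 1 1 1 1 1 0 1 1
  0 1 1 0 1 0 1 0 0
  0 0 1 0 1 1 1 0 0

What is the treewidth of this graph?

A width-3 tree decomposition is:
Bags: B1 = {c, e, g, i}  B2 = {c, e, g, h}  B3 = {c, d, e, g}  B4 = {a, d, e, g}  B5 = {b, c, g, h}  B6 = {c, f, g, i}
Tree: B1–B2, B2–B3, B3–B4, B2–B5, B1–B6
The largest bag has 4 vertices, giving width 3; this decomposition certifies tw(G) ≤ 3. For the lower bound, the 4 vertices {c, d, e, g} are pairwise adjacent, and any tree decomposition puts a clique entirely inside one bag — forcing width ≥ 3. The upper and lower bounds meet at 3, so that is the treewidth.

3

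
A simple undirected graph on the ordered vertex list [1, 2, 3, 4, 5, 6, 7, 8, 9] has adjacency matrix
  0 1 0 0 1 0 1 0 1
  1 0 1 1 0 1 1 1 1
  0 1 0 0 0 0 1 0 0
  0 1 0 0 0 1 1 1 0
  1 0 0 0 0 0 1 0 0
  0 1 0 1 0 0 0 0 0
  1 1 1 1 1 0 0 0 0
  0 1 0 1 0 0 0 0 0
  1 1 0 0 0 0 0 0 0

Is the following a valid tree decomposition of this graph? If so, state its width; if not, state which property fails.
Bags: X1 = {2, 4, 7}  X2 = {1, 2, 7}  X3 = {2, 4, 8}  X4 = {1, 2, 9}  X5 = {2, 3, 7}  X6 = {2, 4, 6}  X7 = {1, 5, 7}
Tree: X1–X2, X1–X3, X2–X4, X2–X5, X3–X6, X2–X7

Yes; width 2.

Every vertex of G appears in some bag (union = {1, 2, 3, 4, 5, 6, 7, 8, 9}); every edge is covered by a bag; and for each vertex v the set of bags containing v is connected in the bag tree. The decomposition is therefore valid. The largest bag has 3 vertices, so the width is 2.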